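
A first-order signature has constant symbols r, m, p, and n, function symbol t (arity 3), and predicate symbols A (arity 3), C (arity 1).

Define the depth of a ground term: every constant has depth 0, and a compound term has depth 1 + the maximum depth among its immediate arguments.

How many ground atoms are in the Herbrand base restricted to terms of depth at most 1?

314500

First count ground terms of depth ≤ 1.
Let N_k = |{terms of depth ≤ k}|. Then N_0 = 4 and N_k = 4 + N_{k-1}^3 for k ≥ 1 (one summand per function symbol, arity giving the exponent).
N_0 = 4
N_1 = 4 + 4^3 = 68
So |H| = 68.
A ground atom is a predicate applied to a tuple of terms from H, so the count is the sum over predicates of |H|^arity:
  A: 68^3 = 314432;  C: 68
Total ground atoms: 314432 + 68 = 314500.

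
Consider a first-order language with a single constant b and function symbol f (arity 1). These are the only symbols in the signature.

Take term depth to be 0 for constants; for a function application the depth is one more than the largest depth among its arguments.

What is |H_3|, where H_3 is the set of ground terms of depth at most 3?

4

Let N_k count ground terms of depth at most k. Each non-constant term of depth ≤ k is some function symbol applied to depth-≤(k−1) arguments, giving N_k = 1 + N_{k-1}.
N_0 = 1
N_1 = 1 + 1 = 2
N_2 = 1 + 2 = 3
N_3 = 1 + 3 = 4
Explicitly: b, f(b), f(f(b)), f(f(f(b))).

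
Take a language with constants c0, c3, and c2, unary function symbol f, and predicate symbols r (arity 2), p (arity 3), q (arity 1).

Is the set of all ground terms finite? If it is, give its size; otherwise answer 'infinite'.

The signature has at least one function symbol (f, arity 1) and at least one constant (c0).
Iterating f gives infinitely many distinct ground terms: c0, f(c0), f(f(c0)), ...
So the Herbrand universe is infinite.

infinite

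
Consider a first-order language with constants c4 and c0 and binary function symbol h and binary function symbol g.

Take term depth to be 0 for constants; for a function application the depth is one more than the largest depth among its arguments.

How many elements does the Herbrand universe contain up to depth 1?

Let N_k count ground terms of depth at most k. Each non-constant term of depth ≤ k is some function symbol applied to depth-≤(k−1) arguments, giving N_k = 2 + N_{k-1}^2 + N_{k-1}^2.
N_0 = 2
N_1 = 2 + 2^2 + 2^2 = 10

10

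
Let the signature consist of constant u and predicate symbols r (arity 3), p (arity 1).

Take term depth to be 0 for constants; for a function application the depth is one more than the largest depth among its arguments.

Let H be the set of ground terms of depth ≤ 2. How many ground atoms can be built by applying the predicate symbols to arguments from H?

2

First count ground terms of depth ≤ 2.
With no function symbols every ground term is a constant, so there is exactly 1 ground term at every depth bound.
N_0 = 1
N_1 = 1
N_2 = 1
So |H| = 1.
Each predicate of arity r yields |H|^r ground atoms (one per choice of an r-tuple from H):
  r: 1^3 = 1;  p: 1
Total ground atoms: 1 + 1 = 2.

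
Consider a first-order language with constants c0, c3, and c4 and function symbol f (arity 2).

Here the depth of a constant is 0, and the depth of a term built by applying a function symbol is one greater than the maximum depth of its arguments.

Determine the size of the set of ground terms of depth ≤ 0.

Write N_k for the number of ground terms of depth ≤ k. A term of depth ≤ k is either a constant or a function symbol applied to arguments of depth ≤ k−1, so N_k = 3 + N_{k-1}^2.
N_0 = 3
Explicitly: c0, c3, c4.

3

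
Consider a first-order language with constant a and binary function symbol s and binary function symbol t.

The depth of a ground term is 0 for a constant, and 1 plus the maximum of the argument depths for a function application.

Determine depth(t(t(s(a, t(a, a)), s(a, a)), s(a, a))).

4

depth(t(a, a)) = 1 + max(0, 0) = 1
depth(s(a, t(a, a))) = 1 + max(0, 1) = 2
depth(s(a, a)) = 1 + max(0, 0) = 1
depth(t(s(a, t(a, a)), s(a, a))) = 1 + max(2, 1) = 3
depth(t(t(s(a, t(a, a)), s(a, a)), s(a, a))) = 1 + max(3, 1) = 4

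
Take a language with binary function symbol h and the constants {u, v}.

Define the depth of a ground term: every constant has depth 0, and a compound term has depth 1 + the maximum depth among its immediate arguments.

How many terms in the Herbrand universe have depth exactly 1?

4

If N_k denotes the number of depth-≤k ground terms, the 2 constants give N_0 = 2, and each function symbol of arity r contributes N_{k-1}^r new terms at level k: N_k = 2 + N_{k-1}^2.
N_0 = 2
N_1 = 2 + 2^2 = 6
Terms of depth exactly 1: N_1 − N_0 = 6 − 2 = 4.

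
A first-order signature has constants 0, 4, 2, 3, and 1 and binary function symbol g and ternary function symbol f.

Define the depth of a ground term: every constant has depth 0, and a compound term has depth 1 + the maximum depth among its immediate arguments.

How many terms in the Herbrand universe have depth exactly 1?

Count level by level. With function symbols g/2, f/3, the terms of depth ≤ k are the 5 constants together with each function applied to depth-≤(k−1) tuples, so N_k = 5 + N_{k-1}^2 + N_{k-1}^3.
N_0 = 5
N_1 = 5 + 5^2 + 5^3 = 155
Terms of depth exactly 1: N_1 − N_0 = 155 − 5 = 150.

150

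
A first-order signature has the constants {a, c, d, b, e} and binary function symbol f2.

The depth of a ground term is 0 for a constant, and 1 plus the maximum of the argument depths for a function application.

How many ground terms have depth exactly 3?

818125

Write N_k for the number of ground terms of depth ≤ k. A term of depth ≤ k is either a constant or a function symbol applied to arguments of depth ≤ k−1, so N_k = 5 + N_{k-1}^2.
N_0 = 5
N_1 = 5 + 5^2 = 30
N_2 = 5 + 30^2 = 905
N_3 = 5 + 905^2 = 819030
Terms of depth exactly 3: N_3 − N_2 = 819030 − 905 = 818125.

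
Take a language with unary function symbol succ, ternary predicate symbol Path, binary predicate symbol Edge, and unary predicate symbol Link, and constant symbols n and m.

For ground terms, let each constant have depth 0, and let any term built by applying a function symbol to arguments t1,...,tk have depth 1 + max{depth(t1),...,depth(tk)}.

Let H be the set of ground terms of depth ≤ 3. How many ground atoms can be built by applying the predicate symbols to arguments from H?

584

First count ground terms of depth ≤ 3.
Let N_k count ground terms of depth at most k. Each non-constant term of depth ≤ k is some function symbol applied to depth-≤(k−1) arguments, giving N_k = 2 + N_{k-1}.
N_0 = 2
N_1 = 2 + 2 = 4
N_2 = 2 + 4 = 6
N_3 = 2 + 6 = 8
Explicitly: n, m, succ(n), succ(m), succ(succ(n)), succ(succ(m)), succ(succ(succ(n))), succ(succ(succ(m))).
So |H| = 8.
A ground atom is a predicate applied to a tuple of terms from H, so the count is the sum over predicates of |H|^arity:
  Path: 8^3 = 512;  Edge: 8^2 = 64;  Link: 8
Total ground atoms: 512 + 64 + 8 = 584.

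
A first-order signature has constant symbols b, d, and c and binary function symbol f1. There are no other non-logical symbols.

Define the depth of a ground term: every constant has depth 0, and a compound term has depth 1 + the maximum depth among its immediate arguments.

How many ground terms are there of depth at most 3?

Let N_k count ground terms of depth at most k. Each non-constant term of depth ≤ k is some function symbol applied to depth-≤(k−1) arguments, giving N_k = 3 + N_{k-1}^2.
N_0 = 3
N_1 = 3 + 3^2 = 12
N_2 = 3 + 12^2 = 147
N_3 = 3 + 147^2 = 21612

21612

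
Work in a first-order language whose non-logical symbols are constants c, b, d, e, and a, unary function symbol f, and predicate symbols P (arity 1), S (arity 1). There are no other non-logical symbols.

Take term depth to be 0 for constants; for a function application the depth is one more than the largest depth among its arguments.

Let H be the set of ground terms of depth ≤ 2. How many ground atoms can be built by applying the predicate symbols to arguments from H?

30

First count ground terms of depth ≤ 2.
Write N_k for the number of ground terms of depth ≤ k. A term of depth ≤ k is either a constant or a function symbol applied to arguments of depth ≤ k−1, so N_k = 5 + N_{k-1}.
N_0 = 5
N_1 = 5 + 5 = 10
N_2 = 5 + 10 = 15
So |H| = 15.
A ground atom is a predicate applied to a tuple of terms from H, so the count is the sum over predicates of |H|^arity:
  P: 15;  S: 15
Total ground atoms: 15 + 15 = 30.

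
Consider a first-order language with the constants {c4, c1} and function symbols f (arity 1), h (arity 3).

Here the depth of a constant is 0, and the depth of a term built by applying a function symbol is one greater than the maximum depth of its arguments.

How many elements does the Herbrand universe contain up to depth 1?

Let N_k count ground terms of depth at most k. Each non-constant term of depth ≤ k is some function symbol applied to depth-≤(k−1) arguments, giving N_k = 2 + N_{k-1} + N_{k-1}^3.
N_0 = 2
N_1 = 2 + 2 + 2^3 = 12
Explicitly: c4, c1, f(c4), f(c1), h(c4, c4, c4), h(c4, c4, c1), h(c4, c1, c4), h(c4, c1, c1), h(c1, c4, c4), h(c1, c4, c1), h(c1, c1, c4), h(c1, c1, c1).

12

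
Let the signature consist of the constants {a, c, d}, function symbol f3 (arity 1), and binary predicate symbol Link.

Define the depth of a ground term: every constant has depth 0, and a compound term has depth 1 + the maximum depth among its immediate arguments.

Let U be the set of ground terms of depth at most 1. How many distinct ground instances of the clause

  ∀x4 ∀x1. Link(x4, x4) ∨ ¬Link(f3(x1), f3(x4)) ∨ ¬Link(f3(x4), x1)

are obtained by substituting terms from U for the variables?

Ground terms of depth ≤ 1:
  If N_k denotes the number of depth-≤k ground terms, the 3 constants give N_0 = 3, and each function symbol of arity r contributes N_{k-1}^r new terms at level k: N_k = 3 + N_{k-1}.
  N_0 = 3
  N_1 = 3 + 3 = 6
So there are 6 ground terms available for substitution.
The clause has 2 distinct variables (x4, x1), each appearing in the body. In the free term algebra distinct substitutions yield syntactically distinct ground instances.
Number of ground instances = 6^2 = 36.

36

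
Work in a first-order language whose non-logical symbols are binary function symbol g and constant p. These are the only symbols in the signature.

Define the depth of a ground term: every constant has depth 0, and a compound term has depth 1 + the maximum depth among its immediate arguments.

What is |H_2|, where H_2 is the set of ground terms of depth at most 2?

5

If N_k denotes the number of depth-≤k ground terms, the 1 constant gives N_0 = 1, and each function symbol of arity r contributes N_{k-1}^r new terms at level k: N_k = 1 + N_{k-1}^2.
N_0 = 1
N_1 = 1 + 1^2 = 2
N_2 = 1 + 2^2 = 5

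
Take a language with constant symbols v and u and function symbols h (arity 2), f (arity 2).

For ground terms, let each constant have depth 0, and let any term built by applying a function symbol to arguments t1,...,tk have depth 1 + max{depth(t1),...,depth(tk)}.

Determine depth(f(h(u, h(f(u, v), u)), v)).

depth(f(u, v)) = 1 + max(0, 0) = 1
depth(h(f(u, v), u)) = 1 + max(1, 0) = 2
depth(h(u, h(f(u, v), u))) = 1 + max(0, 2) = 3
depth(f(h(u, h(f(u, v), u)), v)) = 1 + max(3, 0) = 4

4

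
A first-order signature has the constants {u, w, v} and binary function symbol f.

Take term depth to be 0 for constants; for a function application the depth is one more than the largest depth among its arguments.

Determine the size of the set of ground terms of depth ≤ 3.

Count level by level. With function symbols f/2, the terms of depth ≤ k are the 3 constants together with each function applied to depth-≤(k−1) tuples, so N_k = 3 + N_{k-1}^2.
N_0 = 3
N_1 = 3 + 3^2 = 12
N_2 = 3 + 12^2 = 147
N_3 = 3 + 147^2 = 21612

21612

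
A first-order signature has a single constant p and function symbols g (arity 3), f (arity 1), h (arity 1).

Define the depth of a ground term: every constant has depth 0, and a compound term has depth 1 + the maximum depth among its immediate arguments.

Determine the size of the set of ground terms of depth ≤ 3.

Let N_k = |{terms of depth ≤ k}|. Then N_0 = 1 and N_k = 1 + N_{k-1}^3 + N_{k-1} + N_{k-1} for k ≥ 1 (one summand per function symbol, arity giving the exponent).
N_0 = 1
N_1 = 1 + 1^3 + 1 + 1 = 4
N_2 = 1 + 4^3 + 4 + 4 = 73
N_3 = 1 + 73^3 + 73 + 73 = 389164

389164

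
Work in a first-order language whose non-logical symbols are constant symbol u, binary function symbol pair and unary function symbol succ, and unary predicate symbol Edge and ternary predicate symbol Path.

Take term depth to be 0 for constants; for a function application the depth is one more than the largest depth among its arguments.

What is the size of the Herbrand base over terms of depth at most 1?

30

First count ground terms of depth ≤ 1.
If N_k denotes the number of depth-≤k ground terms, the 1 constant gives N_0 = 1, and each function symbol of arity r contributes N_{k-1}^r new terms at level k: N_k = 1 + N_{k-1}^2 + N_{k-1}.
N_0 = 1
N_1 = 1 + 1^2 + 1 = 3
So |H| = 3.
Ground atoms are formed by filling each argument slot of a predicate with a term from H, so an r-ary predicate gives |H|^r atoms:
  Edge: 3;  Path: 3^3 = 27
Total ground atoms: 3 + 27 = 30.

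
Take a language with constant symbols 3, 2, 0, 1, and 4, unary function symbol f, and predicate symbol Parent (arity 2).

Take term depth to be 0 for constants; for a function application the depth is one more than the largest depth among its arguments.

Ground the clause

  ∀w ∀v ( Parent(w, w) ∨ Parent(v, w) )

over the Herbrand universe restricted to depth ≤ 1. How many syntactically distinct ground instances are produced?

Ground terms of depth ≤ 1:
  Let N_k count ground terms of depth at most k. Each non-constant term of depth ≤ k is some function symbol applied to depth-≤(k−1) arguments, giving N_k = 5 + N_{k-1}.
  N_0 = 5
  N_1 = 5 + 5 = 10
  Explicitly: 3, 2, 0, 1, 4, f(3), f(2), f(0), f(1), f(4).
So there are 10 ground terms available for substitution.
The body mentions every one of the 2 quantified variables; since ground terms form a free algebra, no two substitutions collapse to the same formula.
Number of ground instances = 10^2 = 100.

100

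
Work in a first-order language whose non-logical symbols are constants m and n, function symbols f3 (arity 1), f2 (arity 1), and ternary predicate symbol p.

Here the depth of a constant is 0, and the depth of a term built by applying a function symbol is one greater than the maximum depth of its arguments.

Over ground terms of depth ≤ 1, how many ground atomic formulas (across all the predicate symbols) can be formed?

First count ground terms of depth ≤ 1.
Let N_k count ground terms of depth at most k. Each non-constant term of depth ≤ k is some function symbol applied to depth-≤(k−1) arguments, giving N_k = 2 + N_{k-1} + N_{k-1}.
N_0 = 2
N_1 = 2 + 2 + 2 = 6
Explicitly: m, n, f3(m), f3(n), f2(m), f2(n).
So |H| = 6.
A ground atom is a predicate applied to a tuple of terms from H, so the count is the sum over predicates of |H|^arity:
  p: 6^3 = 216
Total ground atoms: 216.

216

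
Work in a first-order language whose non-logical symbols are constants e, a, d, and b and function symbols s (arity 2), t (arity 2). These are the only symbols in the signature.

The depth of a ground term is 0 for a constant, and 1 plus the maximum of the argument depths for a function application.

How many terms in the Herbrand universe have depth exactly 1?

32

Count level by level. With function symbols s/2, t/2, the terms of depth ≤ k are the 4 constants together with each function applied to depth-≤(k−1) tuples, so N_k = 4 + N_{k-1}^2 + N_{k-1}^2.
N_0 = 4
N_1 = 4 + 4^2 + 4^2 = 36
Terms of depth exactly 1: N_1 − N_0 = 36 − 4 = 32.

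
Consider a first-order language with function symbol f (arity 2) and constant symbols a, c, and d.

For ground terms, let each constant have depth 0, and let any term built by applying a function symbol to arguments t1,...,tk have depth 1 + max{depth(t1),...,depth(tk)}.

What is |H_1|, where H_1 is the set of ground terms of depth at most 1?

12

Let N_k count ground terms of depth at most k. Each non-constant term of depth ≤ k is some function symbol applied to depth-≤(k−1) arguments, giving N_k = 3 + N_{k-1}^2.
N_0 = 3
N_1 = 3 + 3^2 = 12
Explicitly: a, c, d, f(a, a), f(a, c), f(a, d), f(c, a), f(c, c), f(c, d), f(d, a), f(d, c), f(d, d).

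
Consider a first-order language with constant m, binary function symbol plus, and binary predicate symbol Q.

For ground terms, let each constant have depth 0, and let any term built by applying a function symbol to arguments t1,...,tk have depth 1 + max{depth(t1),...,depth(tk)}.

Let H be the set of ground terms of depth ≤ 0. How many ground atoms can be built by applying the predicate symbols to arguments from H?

1

First count ground terms of depth ≤ 0.
Write N_k for the number of ground terms of depth ≤ k. A term of depth ≤ k is either a constant or a function symbol applied to arguments of depth ≤ k−1, so N_k = 1 + N_{k-1}^2.
N_0 = 1
So |H| = 1.
A ground atom is a predicate applied to a tuple of terms from H, so the count is the sum over predicates of |H|^arity:
  Q: 1^2 = 1
Total ground atoms: 1.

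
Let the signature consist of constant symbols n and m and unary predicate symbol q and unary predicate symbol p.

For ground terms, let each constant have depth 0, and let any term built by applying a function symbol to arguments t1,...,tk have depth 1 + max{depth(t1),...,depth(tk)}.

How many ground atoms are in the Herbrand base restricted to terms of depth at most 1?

4

First count ground terms of depth ≤ 1.
With no function symbols every ground term is a constant, so there are exactly 2 ground terms at every depth bound.
N_0 = 2
N_1 = 2
Explicitly: n, m.
So |H| = 2.
Ground atoms are formed by filling each argument slot of a predicate with a term from H, so an r-ary predicate gives |H|^r atoms:
  q: 2;  p: 2
Total ground atoms: 2 + 2 = 4.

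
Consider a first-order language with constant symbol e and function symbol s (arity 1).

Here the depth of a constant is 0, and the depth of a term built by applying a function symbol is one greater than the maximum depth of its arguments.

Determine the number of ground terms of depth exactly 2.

If N_k denotes the number of depth-≤k ground terms, the 1 constant gives N_0 = 1, and each function symbol of arity r contributes N_{k-1}^r new terms at level k: N_k = 1 + N_{k-1}.
N_0 = 1
N_1 = 1 + 1 = 2
N_2 = 1 + 2 = 3
Terms of depth exactly 2: N_2 − N_1 = 3 − 2 = 1.

1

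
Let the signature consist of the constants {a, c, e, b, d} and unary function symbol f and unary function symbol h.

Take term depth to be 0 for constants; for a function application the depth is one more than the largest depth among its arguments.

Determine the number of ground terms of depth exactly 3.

Count level by level. With function symbols f/1, h/1, the terms of depth ≤ k are the 5 constants together with each function applied to depth-≤(k−1) tuples, so N_k = 5 + N_{k-1} + N_{k-1}.
N_0 = 5
N_1 = 5 + 5 + 5 = 15
N_2 = 5 + 15 + 15 = 35
N_3 = 5 + 35 + 35 = 75
Terms of depth exactly 3: N_3 − N_2 = 75 − 35 = 40.

40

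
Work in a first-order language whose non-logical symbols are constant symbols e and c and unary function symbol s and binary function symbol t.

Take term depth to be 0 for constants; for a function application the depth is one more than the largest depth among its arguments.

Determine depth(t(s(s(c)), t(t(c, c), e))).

3

depth(s(c)) = 1 + depth(c) = 1 + 0 = 1
depth(s(s(c))) = 1 + depth(s(c)) = 1 + 1 = 2
depth(t(c, c)) = 1 + max(0, 0) = 1
depth(t(t(c, c), e)) = 1 + max(1, 0) = 2
depth(t(s(s(c)), t(t(c, c), e))) = 1 + max(2, 2) = 3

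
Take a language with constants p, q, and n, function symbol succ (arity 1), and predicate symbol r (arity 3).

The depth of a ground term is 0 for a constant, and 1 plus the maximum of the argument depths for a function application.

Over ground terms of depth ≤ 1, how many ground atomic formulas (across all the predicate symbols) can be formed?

First count ground terms of depth ≤ 1.
Write N_k for the number of ground terms of depth ≤ k. A term of depth ≤ k is either a constant or a function symbol applied to arguments of depth ≤ k−1, so N_k = 3 + N_{k-1}.
N_0 = 3
N_1 = 3 + 3 = 6
So |H| = 6.
For each predicate symbol, the number of ground atoms is |H| raised to its arity; summing:
  r: 6^3 = 216
Total ground atoms: 216.

216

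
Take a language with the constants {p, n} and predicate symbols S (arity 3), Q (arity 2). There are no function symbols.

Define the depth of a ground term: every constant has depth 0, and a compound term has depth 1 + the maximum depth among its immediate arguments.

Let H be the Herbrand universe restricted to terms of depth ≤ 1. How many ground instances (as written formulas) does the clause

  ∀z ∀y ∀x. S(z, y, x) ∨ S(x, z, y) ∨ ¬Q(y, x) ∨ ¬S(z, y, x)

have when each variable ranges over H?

Ground terms of depth ≤ 1:
  With no function symbols every ground term is a constant, so there are exactly 2 ground terms at every depth bound.
  N_0 = 2
  N_1 = 2
  Explicitly: p, n.
So there are 2 ground terms available for substitution.
There are 3 variables to instantiate (z, y, x), each occurring in at least one literal, so different choices give different ground instances.
Number of ground instances = 2^3 = 8.

8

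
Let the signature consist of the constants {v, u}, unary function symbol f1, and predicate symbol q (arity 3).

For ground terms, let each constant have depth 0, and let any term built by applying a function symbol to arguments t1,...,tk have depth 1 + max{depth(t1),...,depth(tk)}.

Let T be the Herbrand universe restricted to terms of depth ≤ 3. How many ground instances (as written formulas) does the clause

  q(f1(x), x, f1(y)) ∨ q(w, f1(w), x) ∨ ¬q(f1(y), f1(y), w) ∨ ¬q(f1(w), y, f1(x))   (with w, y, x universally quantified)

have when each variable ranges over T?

Ground terms of depth ≤ 3:
  Let N_k = |{terms of depth ≤ k}|. Then N_0 = 2 and N_k = 2 + N_{k-1} for k ≥ 1 (one summand per function symbol, arity giving the exponent).
  N_0 = 2
  N_1 = 2 + 2 = 4
  N_2 = 2 + 4 = 6
  N_3 = 2 + 6 = 8
  Explicitly: v, u, f1(v), f1(u), f1(f1(v)), f1(f1(u)), f1(f1(f1(v))), f1(f1(f1(u))).
So there are 8 ground terms available for substitution.
The body mentions every one of the 3 quantified variables; since ground terms form a free algebra, no two substitutions collapse to the same formula.
Number of ground instances = 8^3 = 512.

512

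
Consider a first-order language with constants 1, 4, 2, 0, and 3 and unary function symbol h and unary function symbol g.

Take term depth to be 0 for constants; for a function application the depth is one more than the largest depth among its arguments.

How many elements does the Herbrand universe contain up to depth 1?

15

Let N_k = |{terms of depth ≤ k}|. Then N_0 = 5 and N_k = 5 + N_{k-1} + N_{k-1} for k ≥ 1 (one summand per function symbol, arity giving the exponent).
N_0 = 5
N_1 = 5 + 5 + 5 = 15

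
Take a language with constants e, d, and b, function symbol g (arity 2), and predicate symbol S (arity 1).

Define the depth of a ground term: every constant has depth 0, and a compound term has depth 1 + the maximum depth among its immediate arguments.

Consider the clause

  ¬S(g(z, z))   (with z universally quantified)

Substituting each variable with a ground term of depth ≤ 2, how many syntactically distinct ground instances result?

Ground terms of depth ≤ 2:
  Write N_k for the number of ground terms of depth ≤ k. A term of depth ≤ k is either a constant or a function symbol applied to arguments of depth ≤ k−1, so N_k = 3 + N_{k-1}^2.
  N_0 = 3
  N_1 = 3 + 3^2 = 12
  N_2 = 3 + 12^2 = 147
So there are 147 ground terms available for substitution.
The body mentions the single quantified variable z; since ground terms form a free algebra, no two substitutions collapse to the same formula.
Number of ground instances = 147.

147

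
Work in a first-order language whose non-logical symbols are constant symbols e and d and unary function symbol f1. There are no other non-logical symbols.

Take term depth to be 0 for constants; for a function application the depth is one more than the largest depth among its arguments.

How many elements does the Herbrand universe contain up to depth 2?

6

Let N_k count ground terms of depth at most k. Each non-constant term of depth ≤ k is some function symbol applied to depth-≤(k−1) arguments, giving N_k = 2 + N_{k-1}.
N_0 = 2
N_1 = 2 + 2 = 4
N_2 = 2 + 4 = 6
Explicitly: e, d, f1(e), f1(d), f1(f1(e)), f1(f1(d)).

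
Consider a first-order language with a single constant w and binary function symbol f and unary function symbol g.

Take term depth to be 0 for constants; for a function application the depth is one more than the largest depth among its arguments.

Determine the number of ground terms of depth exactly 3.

If N_k denotes the number of depth-≤k ground terms, the 1 constant gives N_0 = 1, and each function symbol of arity r contributes N_{k-1}^r new terms at level k: N_k = 1 + N_{k-1}^2 + N_{k-1}.
N_0 = 1
N_1 = 1 + 1^2 + 1 = 3
N_2 = 1 + 3^2 + 3 = 13
N_3 = 1 + 13^2 + 13 = 183
Terms of depth exactly 3: N_3 − N_2 = 183 − 13 = 170.

170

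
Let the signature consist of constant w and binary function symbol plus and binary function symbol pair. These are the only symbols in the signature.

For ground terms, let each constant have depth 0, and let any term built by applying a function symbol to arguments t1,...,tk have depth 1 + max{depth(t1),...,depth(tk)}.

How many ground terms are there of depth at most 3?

Let N_k count ground terms of depth at most k. Each non-constant term of depth ≤ k is some function symbol applied to depth-≤(k−1) arguments, giving N_k = 1 + N_{k-1}^2 + N_{k-1}^2.
N_0 = 1
N_1 = 1 + 1^2 + 1^2 = 3
N_2 = 1 + 3^2 + 3^2 = 19
N_3 = 1 + 19^2 + 19^2 = 723

723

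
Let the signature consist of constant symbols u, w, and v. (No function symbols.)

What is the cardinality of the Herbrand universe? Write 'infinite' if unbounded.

There are no function symbols, so every ground term is one of the 3 constants.
The Herbrand universe is {u, w, v}, which is finite with 3 elements.

3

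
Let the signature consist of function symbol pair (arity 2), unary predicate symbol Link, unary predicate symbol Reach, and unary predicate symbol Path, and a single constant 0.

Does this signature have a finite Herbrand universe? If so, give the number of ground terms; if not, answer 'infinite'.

infinite

The signature has at least one function symbol (pair, arity 2) and at least one constant (0).
Iterating pair gives infinitely many distinct ground terms: 0, pair(0, 0), pair(pair(0, 0), pair(0, 0)), ...
So the Herbrand universe is infinite.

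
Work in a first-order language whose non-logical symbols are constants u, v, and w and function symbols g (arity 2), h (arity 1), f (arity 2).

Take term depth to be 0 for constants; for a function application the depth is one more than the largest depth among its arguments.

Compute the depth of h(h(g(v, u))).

3

depth(g(v, u)) = 1 + max(0, 0) = 1
depth(h(g(v, u))) = 1 + depth(g(v, u)) = 1 + 1 = 2
depth(h(h(g(v, u)))) = 1 + depth(h(g(v, u))) = 1 + 2 = 3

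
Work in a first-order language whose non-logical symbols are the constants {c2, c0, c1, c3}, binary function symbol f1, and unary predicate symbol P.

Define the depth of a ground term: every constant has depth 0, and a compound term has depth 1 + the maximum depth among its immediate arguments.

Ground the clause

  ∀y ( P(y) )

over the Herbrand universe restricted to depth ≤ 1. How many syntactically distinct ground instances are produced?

20

Ground terms of depth ≤ 1:
  Count level by level. With function symbols f1/2, the terms of depth ≤ k are the 4 constants together with each function applied to depth-≤(k−1) tuples, so N_k = 4 + N_{k-1}^2.
  N_0 = 4
  N_1 = 4 + 4^2 = 20
So there are 20 ground terms available for substitution.
The body mentions the single quantified variable y; since ground terms form a free algebra, no two substitutions collapse to the same formula.
Number of ground instances = 20.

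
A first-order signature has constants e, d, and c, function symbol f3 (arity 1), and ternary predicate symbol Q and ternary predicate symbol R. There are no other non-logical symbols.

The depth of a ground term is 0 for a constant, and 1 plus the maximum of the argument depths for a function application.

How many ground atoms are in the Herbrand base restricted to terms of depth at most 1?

432

First count ground terms of depth ≤ 1.
Count level by level. With function symbols f3/1, the terms of depth ≤ k are the 3 constants together with each function applied to depth-≤(k−1) tuples, so N_k = 3 + N_{k-1}.
N_0 = 3
N_1 = 3 + 3 = 6
Explicitly: e, d, c, f3(e), f3(d), f3(c).
So |H| = 6.
For each predicate symbol, the number of ground atoms is |H| raised to its arity; summing:
  Q: 6^3 = 216;  R: 6^3 = 216
Total ground atoms: 216 + 216 = 432.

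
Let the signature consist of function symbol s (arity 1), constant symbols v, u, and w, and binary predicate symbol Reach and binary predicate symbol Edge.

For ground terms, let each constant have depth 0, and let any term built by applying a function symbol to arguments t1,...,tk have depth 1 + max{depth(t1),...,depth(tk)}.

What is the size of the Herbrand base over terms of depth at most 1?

First count ground terms of depth ≤ 1.
If N_k denotes the number of depth-≤k ground terms, the 3 constants give N_0 = 3, and each function symbol of arity r contributes N_{k-1}^r new terms at level k: N_k = 3 + N_{k-1}.
N_0 = 3
N_1 = 3 + 3 = 6
So |H| = 6.
Ground atoms are formed by filling each argument slot of a predicate with a term from H, so an r-ary predicate gives |H|^r atoms:
  Reach: 6^2 = 36;  Edge: 6^2 = 36
Total ground atoms: 36 + 36 = 72.

72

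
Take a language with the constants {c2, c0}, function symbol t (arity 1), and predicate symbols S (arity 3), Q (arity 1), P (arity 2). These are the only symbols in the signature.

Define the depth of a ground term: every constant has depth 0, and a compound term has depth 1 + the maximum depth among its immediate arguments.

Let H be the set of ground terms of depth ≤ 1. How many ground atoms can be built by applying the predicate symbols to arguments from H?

84

First count ground terms of depth ≤ 1.
Let N_k count ground terms of depth at most k. Each non-constant term of depth ≤ k is some function symbol applied to depth-≤(k−1) arguments, giving N_k = 2 + N_{k-1}.
N_0 = 2
N_1 = 2 + 2 = 4
Explicitly: c2, c0, t(c2), t(c0).
So |H| = 4.
Each predicate of arity r yields |H|^r ground atoms (one per choice of an r-tuple from H):
  S: 4^3 = 64;  Q: 4;  P: 4^2 = 16
Total ground atoms: 64 + 4 + 16 = 84.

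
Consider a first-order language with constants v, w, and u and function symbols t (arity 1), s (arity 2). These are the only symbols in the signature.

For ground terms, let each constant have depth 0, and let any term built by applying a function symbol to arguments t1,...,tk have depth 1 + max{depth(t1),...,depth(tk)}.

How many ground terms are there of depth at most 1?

Let N_k = |{terms of depth ≤ k}|. Then N_0 = 3 and N_k = 3 + N_{k-1} + N_{k-1}^2 for k ≥ 1 (one summand per function symbol, arity giving the exponent).
N_0 = 3
N_1 = 3 + 3 + 3^2 = 15

15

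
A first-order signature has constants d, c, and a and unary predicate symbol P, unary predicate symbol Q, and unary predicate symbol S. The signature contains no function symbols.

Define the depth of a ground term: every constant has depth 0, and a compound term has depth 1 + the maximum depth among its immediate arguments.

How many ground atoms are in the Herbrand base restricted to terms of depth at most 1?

9

First count ground terms of depth ≤ 1.
With no function symbols every ground term is a constant, so there are exactly 3 ground terms at every depth bound.
N_0 = 3
N_1 = 3
Explicitly: d, c, a.
So |H| = 3.
Each predicate of arity r yields |H|^r ground atoms (one per choice of an r-tuple from H):
  P: 3;  Q: 3;  S: 3
Total ground atoms: 3 + 3 + 3 = 9.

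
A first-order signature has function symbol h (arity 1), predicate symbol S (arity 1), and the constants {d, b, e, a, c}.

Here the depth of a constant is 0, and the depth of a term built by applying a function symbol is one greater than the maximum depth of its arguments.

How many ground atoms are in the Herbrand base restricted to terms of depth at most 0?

5

First count ground terms of depth ≤ 0.
Count level by level. With function symbols h/1, the terms of depth ≤ k are the 5 constants together with each function applied to depth-≤(k−1) tuples, so N_k = 5 + N_{k-1}.
N_0 = 5
So |H| = 5.
Ground atoms are formed by filling each argument slot of a predicate with a term from H, so an r-ary predicate gives |H|^r atoms:
  S: 5
Total ground atoms: 5.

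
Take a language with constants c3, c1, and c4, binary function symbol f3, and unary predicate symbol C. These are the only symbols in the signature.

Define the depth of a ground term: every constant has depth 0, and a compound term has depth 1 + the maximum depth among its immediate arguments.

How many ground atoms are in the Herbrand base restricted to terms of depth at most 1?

First count ground terms of depth ≤ 1.
Let N_k = |{terms of depth ≤ k}|. Then N_0 = 3 and N_k = 3 + N_{k-1}^2 for k ≥ 1 (one summand per function symbol, arity giving the exponent).
N_0 = 3
N_1 = 3 + 3^2 = 12
So |H| = 12.
For each predicate symbol, the number of ground atoms is |H| raised to its arity; summing:
  C: 12
Total ground atoms: 12.

12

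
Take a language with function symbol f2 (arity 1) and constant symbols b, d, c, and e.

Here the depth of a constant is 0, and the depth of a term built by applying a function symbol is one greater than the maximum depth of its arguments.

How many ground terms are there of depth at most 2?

12

Let N_k count ground terms of depth at most k. Each non-constant term of depth ≤ k is some function symbol applied to depth-≤(k−1) arguments, giving N_k = 4 + N_{k-1}.
N_0 = 4
N_1 = 4 + 4 = 8
N_2 = 4 + 8 = 12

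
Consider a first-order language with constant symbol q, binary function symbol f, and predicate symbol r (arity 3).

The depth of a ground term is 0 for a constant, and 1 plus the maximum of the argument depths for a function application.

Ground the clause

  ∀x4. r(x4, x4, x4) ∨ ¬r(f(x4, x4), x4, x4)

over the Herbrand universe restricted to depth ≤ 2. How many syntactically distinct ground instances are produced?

5

Ground terms of depth ≤ 2:
  Write N_k for the number of ground terms of depth ≤ k. A term of depth ≤ k is either a constant or a function symbol applied to arguments of depth ≤ k−1, so N_k = 1 + N_{k-1}^2.
  N_0 = 1
  N_1 = 1 + 1^2 = 2
  N_2 = 1 + 2^2 = 5
So there are 5 ground terms available for substitution.
The clause has 1 distinct variable (x4), which appears in the body. In the free term algebra distinct substitutions yield syntactically distinct ground instances.
Number of ground instances = 5.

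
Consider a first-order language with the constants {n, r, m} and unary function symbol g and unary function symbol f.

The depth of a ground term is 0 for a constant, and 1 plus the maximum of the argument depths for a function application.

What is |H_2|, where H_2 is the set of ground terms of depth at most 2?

Count level by level. With function symbols g/1, f/1, the terms of depth ≤ k are the 3 constants together with each function applied to depth-≤(k−1) tuples, so N_k = 3 + N_{k-1} + N_{k-1}.
N_0 = 3
N_1 = 3 + 3 + 3 = 9
N_2 = 3 + 9 + 9 = 21

21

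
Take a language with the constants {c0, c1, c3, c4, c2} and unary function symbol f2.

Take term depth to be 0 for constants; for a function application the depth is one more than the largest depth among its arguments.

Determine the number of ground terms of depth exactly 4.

5

Let N_k = |{terms of depth ≤ k}|. Then N_0 = 5 and N_k = 5 + N_{k-1} for k ≥ 1 (one summand per function symbol, arity giving the exponent).
N_0 = 5
N_1 = 5 + 5 = 10
N_2 = 5 + 10 = 15
N_3 = 5 + 15 = 20
N_4 = 5 + 20 = 25
Terms of depth exactly 4: N_4 − N_3 = 25 − 20 = 5.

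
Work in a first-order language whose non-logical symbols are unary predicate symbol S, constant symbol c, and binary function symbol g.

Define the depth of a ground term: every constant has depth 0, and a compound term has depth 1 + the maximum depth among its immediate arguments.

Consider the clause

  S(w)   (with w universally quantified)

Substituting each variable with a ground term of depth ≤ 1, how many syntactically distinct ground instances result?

Ground terms of depth ≤ 1:
  Write N_k for the number of ground terms of depth ≤ k. A term of depth ≤ k is either a constant or a function symbol applied to arguments of depth ≤ k−1, so N_k = 1 + N_{k-1}^2.
  N_0 = 1
  N_1 = 1 + 1^2 = 2
So there are 2 ground terms available for substitution.
The body mentions the single quantified variable w; since ground terms form a free algebra, no two substitutions collapse to the same formula.
Number of ground instances = 2.

2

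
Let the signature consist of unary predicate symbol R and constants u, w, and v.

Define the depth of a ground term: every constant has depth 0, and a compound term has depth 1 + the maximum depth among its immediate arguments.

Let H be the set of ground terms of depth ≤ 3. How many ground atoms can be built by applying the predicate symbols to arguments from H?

3

First count ground terms of depth ≤ 3.
With no function symbols every ground term is a constant, so there are exactly 3 ground terms at every depth bound.
N_0 = 3
N_1 = 3
N_2 = 3
N_3 = 3
So |H| = 3.
Ground atoms are formed by filling each argument slot of a predicate with a term from H, so an r-ary predicate gives |H|^r atoms:
  R: 3
Total ground atoms: 3.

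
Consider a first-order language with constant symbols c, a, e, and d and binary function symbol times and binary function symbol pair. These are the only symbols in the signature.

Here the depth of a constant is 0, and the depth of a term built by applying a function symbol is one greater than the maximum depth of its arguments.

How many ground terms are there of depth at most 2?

2596

If N_k denotes the number of depth-≤k ground terms, the 4 constants give N_0 = 4, and each function symbol of arity r contributes N_{k-1}^r new terms at level k: N_k = 4 + N_{k-1}^2 + N_{k-1}^2.
N_0 = 4
N_1 = 4 + 4^2 + 4^2 = 36
N_2 = 4 + 36^2 + 36^2 = 2596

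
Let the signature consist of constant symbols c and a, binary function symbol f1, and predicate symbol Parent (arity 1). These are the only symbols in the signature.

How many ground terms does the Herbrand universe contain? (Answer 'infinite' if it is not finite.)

The signature has at least one function symbol (f1, arity 2) and at least one constant (c).
Iterating f1 gives infinitely many distinct ground terms: c, f1(c, c), f1(f1(c, c), f1(c, c)), ...
So the Herbrand universe is infinite.

infinite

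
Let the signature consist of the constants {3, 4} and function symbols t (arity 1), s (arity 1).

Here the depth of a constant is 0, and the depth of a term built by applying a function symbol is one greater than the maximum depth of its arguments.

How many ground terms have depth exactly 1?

Let N_k = |{terms of depth ≤ k}|. Then N_0 = 2 and N_k = 2 + N_{k-1} + N_{k-1} for k ≥ 1 (one summand per function symbol, arity giving the exponent).
N_0 = 2
N_1 = 2 + 2 + 2 = 6
Terms of depth exactly 1: N_1 − N_0 = 6 − 2 = 4.

4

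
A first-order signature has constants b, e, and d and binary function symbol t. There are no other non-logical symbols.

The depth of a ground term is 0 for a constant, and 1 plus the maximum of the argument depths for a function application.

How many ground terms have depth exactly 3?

21465

Let N_k count ground terms of depth at most k. Each non-constant term of depth ≤ k is some function symbol applied to depth-≤(k−1) arguments, giving N_k = 3 + N_{k-1}^2.
N_0 = 3
N_1 = 3 + 3^2 = 12
N_2 = 3 + 12^2 = 147
N_3 = 3 + 147^2 = 21612
Terms of depth exactly 3: N_3 − N_2 = 21612 − 147 = 21465.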